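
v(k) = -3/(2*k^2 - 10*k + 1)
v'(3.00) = 0.05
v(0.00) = -3.00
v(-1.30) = -0.17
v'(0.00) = -30.00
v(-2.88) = -0.06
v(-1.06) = -0.22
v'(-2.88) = -0.03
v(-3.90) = -0.04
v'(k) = -3*(10 - 4*k)/(2*k^2 - 10*k + 1)^2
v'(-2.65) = -0.04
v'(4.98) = 46.41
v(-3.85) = -0.04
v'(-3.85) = -0.02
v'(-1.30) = -0.15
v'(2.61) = 0.01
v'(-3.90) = -0.02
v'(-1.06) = -0.22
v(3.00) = 0.27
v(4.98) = -3.75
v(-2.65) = -0.07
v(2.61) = 0.26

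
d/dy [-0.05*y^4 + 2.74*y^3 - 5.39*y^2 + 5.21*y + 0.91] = -0.2*y^3 + 8.22*y^2 - 10.78*y + 5.21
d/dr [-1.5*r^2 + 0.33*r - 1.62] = 0.33 - 3.0*r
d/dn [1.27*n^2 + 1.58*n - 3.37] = 2.54*n + 1.58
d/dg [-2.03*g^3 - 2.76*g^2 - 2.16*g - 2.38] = -6.09*g^2 - 5.52*g - 2.16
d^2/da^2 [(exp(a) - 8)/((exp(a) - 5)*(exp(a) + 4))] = (exp(4*a) - 31*exp(3*a) + 144*exp(2*a) - 668*exp(a) + 560)*exp(a)/(exp(6*a) - 3*exp(5*a) - 57*exp(4*a) + 119*exp(3*a) + 1140*exp(2*a) - 1200*exp(a) - 8000)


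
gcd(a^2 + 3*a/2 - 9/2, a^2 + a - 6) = a + 3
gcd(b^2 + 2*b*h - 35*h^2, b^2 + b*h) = 1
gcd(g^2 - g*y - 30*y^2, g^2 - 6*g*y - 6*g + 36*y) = -g + 6*y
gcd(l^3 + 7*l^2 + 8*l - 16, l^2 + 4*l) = l + 4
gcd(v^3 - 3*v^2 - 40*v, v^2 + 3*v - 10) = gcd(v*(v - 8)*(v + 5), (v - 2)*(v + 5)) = v + 5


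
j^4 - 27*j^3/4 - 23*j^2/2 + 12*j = j*(j - 8)*(j - 3/4)*(j + 2)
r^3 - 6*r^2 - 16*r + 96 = (r - 6)*(r - 4)*(r + 4)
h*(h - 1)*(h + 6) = h^3 + 5*h^2 - 6*h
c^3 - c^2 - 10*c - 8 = (c - 4)*(c + 1)*(c + 2)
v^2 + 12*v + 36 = (v + 6)^2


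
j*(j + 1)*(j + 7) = j^3 + 8*j^2 + 7*j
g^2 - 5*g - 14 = (g - 7)*(g + 2)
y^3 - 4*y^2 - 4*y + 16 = (y - 4)*(y - 2)*(y + 2)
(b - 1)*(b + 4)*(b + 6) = b^3 + 9*b^2 + 14*b - 24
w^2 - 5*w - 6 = (w - 6)*(w + 1)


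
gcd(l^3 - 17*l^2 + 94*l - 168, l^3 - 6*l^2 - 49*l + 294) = l^2 - 13*l + 42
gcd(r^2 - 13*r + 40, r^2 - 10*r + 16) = r - 8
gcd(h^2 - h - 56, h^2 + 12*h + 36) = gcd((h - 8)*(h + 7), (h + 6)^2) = 1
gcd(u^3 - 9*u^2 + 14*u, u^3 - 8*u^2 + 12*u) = u^2 - 2*u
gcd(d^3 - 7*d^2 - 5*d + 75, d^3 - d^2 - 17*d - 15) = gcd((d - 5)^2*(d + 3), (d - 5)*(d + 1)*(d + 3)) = d^2 - 2*d - 15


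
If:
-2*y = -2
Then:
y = 1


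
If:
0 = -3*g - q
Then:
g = -q/3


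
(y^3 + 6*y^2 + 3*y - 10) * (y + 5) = y^4 + 11*y^3 + 33*y^2 + 5*y - 50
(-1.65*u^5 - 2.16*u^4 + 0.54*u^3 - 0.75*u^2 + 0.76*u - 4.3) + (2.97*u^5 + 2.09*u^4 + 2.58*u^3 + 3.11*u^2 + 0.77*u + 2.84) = 1.32*u^5 - 0.0700000000000003*u^4 + 3.12*u^3 + 2.36*u^2 + 1.53*u - 1.46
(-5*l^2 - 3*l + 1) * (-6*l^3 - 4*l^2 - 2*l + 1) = 30*l^5 + 38*l^4 + 16*l^3 - 3*l^2 - 5*l + 1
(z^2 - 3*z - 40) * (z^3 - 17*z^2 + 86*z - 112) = z^5 - 20*z^4 + 97*z^3 + 310*z^2 - 3104*z + 4480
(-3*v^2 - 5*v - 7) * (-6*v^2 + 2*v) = 18*v^4 + 24*v^3 + 32*v^2 - 14*v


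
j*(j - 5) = j^2 - 5*j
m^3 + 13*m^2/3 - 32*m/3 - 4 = (m - 2)*(m + 1/3)*(m + 6)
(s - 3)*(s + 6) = s^2 + 3*s - 18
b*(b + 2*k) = b^2 + 2*b*k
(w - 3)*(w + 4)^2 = w^3 + 5*w^2 - 8*w - 48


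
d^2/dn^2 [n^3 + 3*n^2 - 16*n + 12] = 6*n + 6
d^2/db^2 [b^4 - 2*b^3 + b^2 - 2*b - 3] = 12*b^2 - 12*b + 2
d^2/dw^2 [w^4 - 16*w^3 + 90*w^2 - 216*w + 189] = 12*w^2 - 96*w + 180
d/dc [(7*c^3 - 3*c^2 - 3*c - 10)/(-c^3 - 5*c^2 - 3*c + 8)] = 2*(-19*c^4 - 24*c^3 + 66*c^2 - 74*c - 27)/(c^6 + 10*c^5 + 31*c^4 + 14*c^3 - 71*c^2 - 48*c + 64)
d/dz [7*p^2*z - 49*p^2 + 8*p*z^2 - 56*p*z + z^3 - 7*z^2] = 7*p^2 + 16*p*z - 56*p + 3*z^2 - 14*z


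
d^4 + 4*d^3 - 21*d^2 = d^2*(d - 3)*(d + 7)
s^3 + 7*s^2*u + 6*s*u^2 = s*(s + u)*(s + 6*u)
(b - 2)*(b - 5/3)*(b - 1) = b^3 - 14*b^2/3 + 7*b - 10/3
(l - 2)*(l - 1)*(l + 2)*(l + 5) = l^4 + 4*l^3 - 9*l^2 - 16*l + 20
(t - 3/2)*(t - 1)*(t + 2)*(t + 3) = t^4 + 5*t^3/2 - 5*t^2 - 15*t/2 + 9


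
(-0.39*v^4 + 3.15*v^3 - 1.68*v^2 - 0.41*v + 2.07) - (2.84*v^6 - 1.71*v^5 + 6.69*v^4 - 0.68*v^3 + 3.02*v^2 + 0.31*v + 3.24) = -2.84*v^6 + 1.71*v^5 - 7.08*v^4 + 3.83*v^3 - 4.7*v^2 - 0.72*v - 1.17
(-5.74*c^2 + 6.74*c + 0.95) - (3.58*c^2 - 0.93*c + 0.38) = -9.32*c^2 + 7.67*c + 0.57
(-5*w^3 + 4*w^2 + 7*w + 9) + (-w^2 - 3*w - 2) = -5*w^3 + 3*w^2 + 4*w + 7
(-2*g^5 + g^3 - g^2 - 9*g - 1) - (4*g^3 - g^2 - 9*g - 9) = -2*g^5 - 3*g^3 + 8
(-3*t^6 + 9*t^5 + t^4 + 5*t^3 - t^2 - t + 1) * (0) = 0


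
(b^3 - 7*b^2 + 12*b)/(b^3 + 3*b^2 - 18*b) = (b - 4)/(b + 6)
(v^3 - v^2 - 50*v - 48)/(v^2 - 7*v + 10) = (v^3 - v^2 - 50*v - 48)/(v^2 - 7*v + 10)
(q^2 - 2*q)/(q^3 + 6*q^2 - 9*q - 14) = q/(q^2 + 8*q + 7)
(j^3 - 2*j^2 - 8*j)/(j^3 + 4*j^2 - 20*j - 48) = j/(j + 6)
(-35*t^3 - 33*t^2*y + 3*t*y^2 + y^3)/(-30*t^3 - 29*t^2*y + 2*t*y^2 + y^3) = (7*t + y)/(6*t + y)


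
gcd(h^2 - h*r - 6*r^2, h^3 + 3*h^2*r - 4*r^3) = h + 2*r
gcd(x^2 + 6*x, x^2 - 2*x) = x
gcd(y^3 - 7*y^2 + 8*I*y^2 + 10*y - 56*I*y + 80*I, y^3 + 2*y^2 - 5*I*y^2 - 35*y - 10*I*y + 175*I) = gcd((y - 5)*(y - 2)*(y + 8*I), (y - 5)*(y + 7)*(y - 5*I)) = y - 5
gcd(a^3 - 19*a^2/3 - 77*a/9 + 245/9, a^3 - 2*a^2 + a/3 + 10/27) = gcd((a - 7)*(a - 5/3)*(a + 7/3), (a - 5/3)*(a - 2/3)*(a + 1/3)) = a - 5/3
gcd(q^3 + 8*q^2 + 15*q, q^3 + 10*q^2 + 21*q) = q^2 + 3*q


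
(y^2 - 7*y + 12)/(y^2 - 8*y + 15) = (y - 4)/(y - 5)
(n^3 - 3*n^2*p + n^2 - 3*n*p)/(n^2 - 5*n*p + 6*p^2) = n*(-n - 1)/(-n + 2*p)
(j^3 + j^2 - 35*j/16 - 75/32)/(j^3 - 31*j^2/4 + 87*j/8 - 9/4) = (16*j^2 + 40*j + 25)/(4*(4*j^2 - 25*j + 6))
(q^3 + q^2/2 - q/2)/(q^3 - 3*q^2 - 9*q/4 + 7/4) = 2*q/(2*q - 7)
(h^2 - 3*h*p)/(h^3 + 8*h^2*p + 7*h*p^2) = (h - 3*p)/(h^2 + 8*h*p + 7*p^2)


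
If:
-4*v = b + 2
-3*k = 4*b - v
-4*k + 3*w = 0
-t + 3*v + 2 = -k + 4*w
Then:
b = -9*w/17 - 2/17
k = 3*w/4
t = 10/17 - 97*w/34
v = 9*w/68 - 8/17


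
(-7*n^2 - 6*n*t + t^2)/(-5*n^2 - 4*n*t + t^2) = (-7*n + t)/(-5*n + t)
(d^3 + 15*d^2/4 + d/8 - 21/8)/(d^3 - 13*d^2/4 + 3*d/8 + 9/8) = (2*d^2 + 9*d + 7)/(2*d^2 - 5*d - 3)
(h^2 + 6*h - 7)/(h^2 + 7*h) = (h - 1)/h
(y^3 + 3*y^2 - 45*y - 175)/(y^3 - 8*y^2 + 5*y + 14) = (y^2 + 10*y + 25)/(y^2 - y - 2)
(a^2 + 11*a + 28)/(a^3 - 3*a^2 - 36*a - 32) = (a + 7)/(a^2 - 7*a - 8)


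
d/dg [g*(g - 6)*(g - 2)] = 3*g^2 - 16*g + 12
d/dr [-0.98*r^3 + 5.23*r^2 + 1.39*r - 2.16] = -2.94*r^2 + 10.46*r + 1.39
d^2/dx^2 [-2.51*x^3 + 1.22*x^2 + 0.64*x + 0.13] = 2.44 - 15.06*x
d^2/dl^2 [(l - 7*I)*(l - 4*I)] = 2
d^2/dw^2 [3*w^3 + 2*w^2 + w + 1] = 18*w + 4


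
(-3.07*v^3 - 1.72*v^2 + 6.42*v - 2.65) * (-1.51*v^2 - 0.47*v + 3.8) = 4.6357*v^5 + 4.0401*v^4 - 20.5518*v^3 - 5.5519*v^2 + 25.6415*v - 10.07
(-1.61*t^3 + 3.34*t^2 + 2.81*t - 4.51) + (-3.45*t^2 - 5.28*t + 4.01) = -1.61*t^3 - 0.11*t^2 - 2.47*t - 0.5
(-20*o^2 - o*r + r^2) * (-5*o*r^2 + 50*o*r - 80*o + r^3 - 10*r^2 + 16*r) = 100*o^3*r^2 - 1000*o^3*r + 1600*o^3 - 15*o^2*r^3 + 150*o^2*r^2 - 240*o^2*r - 6*o*r^4 + 60*o*r^3 - 96*o*r^2 + r^5 - 10*r^4 + 16*r^3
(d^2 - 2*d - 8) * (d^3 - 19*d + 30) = d^5 - 2*d^4 - 27*d^3 + 68*d^2 + 92*d - 240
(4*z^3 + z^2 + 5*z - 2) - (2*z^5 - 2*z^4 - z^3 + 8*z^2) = -2*z^5 + 2*z^4 + 5*z^3 - 7*z^2 + 5*z - 2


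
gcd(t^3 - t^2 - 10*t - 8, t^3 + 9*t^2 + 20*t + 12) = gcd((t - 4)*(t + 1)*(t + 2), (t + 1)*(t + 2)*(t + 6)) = t^2 + 3*t + 2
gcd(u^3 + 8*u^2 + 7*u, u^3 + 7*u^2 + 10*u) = u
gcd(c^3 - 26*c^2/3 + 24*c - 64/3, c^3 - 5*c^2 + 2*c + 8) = c^2 - 6*c + 8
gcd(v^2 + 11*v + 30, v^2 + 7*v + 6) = v + 6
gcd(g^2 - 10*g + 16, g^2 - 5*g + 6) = g - 2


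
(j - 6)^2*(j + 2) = j^3 - 10*j^2 + 12*j + 72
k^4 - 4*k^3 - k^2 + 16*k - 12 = (k - 3)*(k - 2)*(k - 1)*(k + 2)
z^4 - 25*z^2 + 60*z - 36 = (z - 3)*(z - 2)*(z - 1)*(z + 6)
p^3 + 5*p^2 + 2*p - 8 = (p - 1)*(p + 2)*(p + 4)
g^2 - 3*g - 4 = (g - 4)*(g + 1)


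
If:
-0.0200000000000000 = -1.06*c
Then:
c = 0.02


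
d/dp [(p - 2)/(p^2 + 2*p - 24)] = (p^2 + 2*p - 2*(p - 2)*(p + 1) - 24)/(p^2 + 2*p - 24)^2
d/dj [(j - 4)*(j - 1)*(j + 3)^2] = 4*j^3 + 3*j^2 - 34*j - 21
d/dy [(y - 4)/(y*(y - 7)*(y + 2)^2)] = (-3*y^3 + 28*y^2 - 68*y - 56)/(y^2*(y^5 - 8*y^4 - 23*y^3 + 134*y^2 + 476*y + 392))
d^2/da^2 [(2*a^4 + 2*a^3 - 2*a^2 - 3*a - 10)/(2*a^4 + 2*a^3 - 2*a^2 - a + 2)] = 8*(-12*a^7 - 136*a^6 - 180*a^5 + 39*a^4 + 125*a^3 + 66*a^2 + 12*a - 16)/(8*a^12 + 24*a^11 - 52*a^9 + 84*a^7 - 2*a^6 - 78*a^5 + 18*a^4 + 47*a^3 - 18*a^2 - 12*a + 8)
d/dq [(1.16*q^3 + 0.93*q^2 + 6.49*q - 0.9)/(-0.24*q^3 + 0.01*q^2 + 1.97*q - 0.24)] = (1.11022302462516e-16*q^5 + 0.2348*q^4 + 7.6856*q^3 + 0.284*q^2 - 0.4284*q + 0.2154)/(0.0576*q^6 - 0.0048*q^5 - 0.9455*q^4 + 0.1546*q^3 + 3.8761*q^2 - 0.9456*q + 0.0576)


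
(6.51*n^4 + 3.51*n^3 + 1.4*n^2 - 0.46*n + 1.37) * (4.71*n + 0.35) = 30.6621*n^5 + 18.8106*n^4 + 7.8225*n^3 - 1.6766*n^2 + 6.2917*n + 0.4795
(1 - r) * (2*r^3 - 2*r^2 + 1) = -2*r^4 + 4*r^3 - 2*r^2 - r + 1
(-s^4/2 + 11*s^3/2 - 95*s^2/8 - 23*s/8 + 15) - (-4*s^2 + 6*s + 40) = -s^4/2 + 11*s^3/2 - 63*s^2/8 - 71*s/8 - 25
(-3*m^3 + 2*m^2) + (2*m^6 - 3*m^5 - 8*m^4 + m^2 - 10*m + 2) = 2*m^6 - 3*m^5 - 8*m^4 - 3*m^3 + 3*m^2 - 10*m + 2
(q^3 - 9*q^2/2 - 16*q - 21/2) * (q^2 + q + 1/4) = q^5 - 7*q^4/2 - 81*q^3/4 - 221*q^2/8 - 29*q/2 - 21/8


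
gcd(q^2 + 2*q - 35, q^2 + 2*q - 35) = q^2 + 2*q - 35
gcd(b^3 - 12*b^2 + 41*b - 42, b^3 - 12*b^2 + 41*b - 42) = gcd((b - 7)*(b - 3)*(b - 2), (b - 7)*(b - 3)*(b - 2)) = b^3 - 12*b^2 + 41*b - 42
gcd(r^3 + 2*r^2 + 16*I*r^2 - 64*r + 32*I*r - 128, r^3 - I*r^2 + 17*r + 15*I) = 1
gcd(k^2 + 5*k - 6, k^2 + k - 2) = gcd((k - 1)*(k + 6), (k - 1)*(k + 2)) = k - 1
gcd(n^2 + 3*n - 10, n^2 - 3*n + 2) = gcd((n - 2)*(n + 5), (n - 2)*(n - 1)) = n - 2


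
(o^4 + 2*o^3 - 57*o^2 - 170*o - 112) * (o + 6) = o^5 + 8*o^4 - 45*o^3 - 512*o^2 - 1132*o - 672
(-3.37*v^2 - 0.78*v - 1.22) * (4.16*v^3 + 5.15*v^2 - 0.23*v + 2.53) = -14.0192*v^5 - 20.6003*v^4 - 8.3171*v^3 - 14.6297*v^2 - 1.6928*v - 3.0866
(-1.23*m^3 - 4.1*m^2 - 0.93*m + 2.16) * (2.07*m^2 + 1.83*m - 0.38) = -2.5461*m^5 - 10.7379*m^4 - 8.9607*m^3 + 4.3273*m^2 + 4.3062*m - 0.8208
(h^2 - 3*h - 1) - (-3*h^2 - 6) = 4*h^2 - 3*h + 5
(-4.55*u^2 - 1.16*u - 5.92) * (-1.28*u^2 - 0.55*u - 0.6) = 5.824*u^4 + 3.9873*u^3 + 10.9456*u^2 + 3.952*u + 3.552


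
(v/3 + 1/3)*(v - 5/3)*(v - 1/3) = v^3/3 - v^2/3 - 13*v/27 + 5/27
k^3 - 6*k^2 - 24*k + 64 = (k - 8)*(k - 2)*(k + 4)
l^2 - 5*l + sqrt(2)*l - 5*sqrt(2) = (l - 5)*(l + sqrt(2))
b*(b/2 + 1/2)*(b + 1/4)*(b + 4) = b^4/2 + 21*b^3/8 + 21*b^2/8 + b/2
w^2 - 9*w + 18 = (w - 6)*(w - 3)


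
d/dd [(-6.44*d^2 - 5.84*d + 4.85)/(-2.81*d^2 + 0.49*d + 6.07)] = (-19.566*d^2 - 50.9246*d - 37.8253)/(7.8961*d^4 - 2.7538*d^3 - 33.8733*d^2 + 5.9486*d + 36.8449)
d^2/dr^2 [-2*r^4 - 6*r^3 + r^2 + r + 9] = -24*r^2 - 36*r + 2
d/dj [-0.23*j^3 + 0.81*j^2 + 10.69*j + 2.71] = -0.69*j^2 + 1.62*j + 10.69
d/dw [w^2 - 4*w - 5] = 2*w - 4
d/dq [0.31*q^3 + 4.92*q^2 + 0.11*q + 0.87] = 0.93*q^2 + 9.84*q + 0.11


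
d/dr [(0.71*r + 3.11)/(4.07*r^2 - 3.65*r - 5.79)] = (-2.8897*r^2 - 25.3154*r + 7.2406)/(16.5649*r^4 - 29.711*r^3 - 33.8081*r^2 + 42.267*r + 33.5241)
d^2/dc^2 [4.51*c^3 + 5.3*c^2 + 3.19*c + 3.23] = 27.06*c + 10.6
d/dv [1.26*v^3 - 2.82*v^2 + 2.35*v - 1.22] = 3.78*v^2 - 5.64*v + 2.35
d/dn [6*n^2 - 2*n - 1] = 12*n - 2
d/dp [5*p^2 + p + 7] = 10*p + 1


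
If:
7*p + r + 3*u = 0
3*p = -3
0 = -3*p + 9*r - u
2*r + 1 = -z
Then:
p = -1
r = -1/14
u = 33/14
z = -6/7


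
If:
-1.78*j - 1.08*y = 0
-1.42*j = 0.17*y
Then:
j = 0.00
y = 0.00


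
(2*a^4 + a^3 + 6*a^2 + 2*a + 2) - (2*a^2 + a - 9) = 2*a^4 + a^3 + 4*a^2 + a + 11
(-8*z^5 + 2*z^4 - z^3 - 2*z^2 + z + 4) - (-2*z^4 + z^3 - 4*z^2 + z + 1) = -8*z^5 + 4*z^4 - 2*z^3 + 2*z^2 + 3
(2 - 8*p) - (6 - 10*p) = 2*p - 4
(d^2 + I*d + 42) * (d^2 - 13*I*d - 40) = d^4 - 12*I*d^3 + 15*d^2 - 586*I*d - 1680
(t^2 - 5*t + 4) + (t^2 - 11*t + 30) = 2*t^2 - 16*t + 34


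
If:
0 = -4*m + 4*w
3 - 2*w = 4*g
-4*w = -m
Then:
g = 3/4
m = 0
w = 0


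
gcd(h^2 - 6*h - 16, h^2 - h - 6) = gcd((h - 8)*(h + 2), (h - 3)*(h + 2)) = h + 2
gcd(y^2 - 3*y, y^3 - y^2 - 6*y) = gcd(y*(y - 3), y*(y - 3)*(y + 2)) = y^2 - 3*y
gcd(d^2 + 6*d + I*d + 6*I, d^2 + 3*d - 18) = d + 6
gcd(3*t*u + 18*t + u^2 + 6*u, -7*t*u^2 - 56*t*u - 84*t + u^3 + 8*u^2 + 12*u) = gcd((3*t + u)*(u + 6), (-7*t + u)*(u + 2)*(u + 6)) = u + 6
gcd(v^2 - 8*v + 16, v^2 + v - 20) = v - 4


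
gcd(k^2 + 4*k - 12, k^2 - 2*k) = k - 2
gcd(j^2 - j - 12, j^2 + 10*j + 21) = j + 3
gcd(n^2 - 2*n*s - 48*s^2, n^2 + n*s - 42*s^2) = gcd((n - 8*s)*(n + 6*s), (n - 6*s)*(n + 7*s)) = 1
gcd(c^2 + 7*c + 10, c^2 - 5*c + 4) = 1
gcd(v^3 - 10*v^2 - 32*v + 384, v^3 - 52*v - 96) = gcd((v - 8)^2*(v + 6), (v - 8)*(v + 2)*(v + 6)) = v^2 - 2*v - 48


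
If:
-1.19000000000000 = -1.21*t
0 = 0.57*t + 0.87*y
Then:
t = 0.98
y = -0.64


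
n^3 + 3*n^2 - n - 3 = (n - 1)*(n + 1)*(n + 3)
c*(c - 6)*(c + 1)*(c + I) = c^4 - 5*c^3 + I*c^3 - 6*c^2 - 5*I*c^2 - 6*I*c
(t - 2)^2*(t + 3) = t^3 - t^2 - 8*t + 12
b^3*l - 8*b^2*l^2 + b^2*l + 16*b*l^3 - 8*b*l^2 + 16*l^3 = (b - 4*l)^2*(b*l + l)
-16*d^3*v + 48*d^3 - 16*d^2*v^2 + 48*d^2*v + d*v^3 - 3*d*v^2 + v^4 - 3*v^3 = (-4*d + v)*(d + v)*(4*d + v)*(v - 3)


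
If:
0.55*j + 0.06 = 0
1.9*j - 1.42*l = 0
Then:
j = -0.11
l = -0.15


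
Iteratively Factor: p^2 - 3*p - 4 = (p - 4)*(p + 1)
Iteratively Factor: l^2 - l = (l - 1)*(l)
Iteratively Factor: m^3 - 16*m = (m - 4)*(m^2 + 4*m) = m*(m - 4)*(m + 4)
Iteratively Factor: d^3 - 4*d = (d - 2)*(d^2 + 2*d) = (d - 2)*(d + 2)*(d)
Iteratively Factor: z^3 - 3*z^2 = (z)*(z^2 - 3*z) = z*(z - 3)*(z)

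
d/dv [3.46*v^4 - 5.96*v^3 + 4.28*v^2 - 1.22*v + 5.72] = 13.84*v^3 - 17.88*v^2 + 8.56*v - 1.22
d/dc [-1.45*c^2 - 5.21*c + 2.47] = -2.9*c - 5.21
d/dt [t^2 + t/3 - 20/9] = 2*t + 1/3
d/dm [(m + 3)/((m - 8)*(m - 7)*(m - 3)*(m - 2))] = (-3*m^4 + 28*m^3 + 43*m^2 - 822*m + 1446)/(m^8 - 40*m^7 + 674*m^6 - 6220*m^5 + 34241*m^4 - 114820*m^3 + 228964*m^2 - 248640*m + 112896)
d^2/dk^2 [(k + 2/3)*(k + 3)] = 2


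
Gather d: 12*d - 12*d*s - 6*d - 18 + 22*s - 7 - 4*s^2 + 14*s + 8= d*(6 - 12*s) - 4*s^2 + 36*s - 17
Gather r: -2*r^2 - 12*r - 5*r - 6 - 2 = -2*r^2 - 17*r - 8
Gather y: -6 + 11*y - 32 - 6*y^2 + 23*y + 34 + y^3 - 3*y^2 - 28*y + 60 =y^3 - 9*y^2 + 6*y + 56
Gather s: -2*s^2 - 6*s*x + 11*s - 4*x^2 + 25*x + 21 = -2*s^2 + s*(11 - 6*x) - 4*x^2 + 25*x + 21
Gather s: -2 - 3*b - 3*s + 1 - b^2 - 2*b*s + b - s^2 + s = -b^2 - 2*b - s^2 + s*(-2*b - 2) - 1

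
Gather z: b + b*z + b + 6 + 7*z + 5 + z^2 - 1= 2*b + z^2 + z*(b + 7) + 10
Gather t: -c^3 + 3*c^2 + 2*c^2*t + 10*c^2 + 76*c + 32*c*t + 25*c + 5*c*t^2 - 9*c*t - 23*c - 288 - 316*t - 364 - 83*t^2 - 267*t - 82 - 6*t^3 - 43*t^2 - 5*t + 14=-c^3 + 13*c^2 + 78*c - 6*t^3 + t^2*(5*c - 126) + t*(2*c^2 + 23*c - 588) - 720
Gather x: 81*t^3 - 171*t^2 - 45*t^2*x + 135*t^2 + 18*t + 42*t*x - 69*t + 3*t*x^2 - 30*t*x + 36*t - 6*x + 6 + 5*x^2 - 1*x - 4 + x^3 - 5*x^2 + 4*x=81*t^3 - 36*t^2 + 3*t*x^2 - 15*t + x^3 + x*(-45*t^2 + 12*t - 3) + 2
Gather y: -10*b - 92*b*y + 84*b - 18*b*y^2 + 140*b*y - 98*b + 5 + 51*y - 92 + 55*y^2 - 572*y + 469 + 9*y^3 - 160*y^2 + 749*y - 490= -24*b + 9*y^3 + y^2*(-18*b - 105) + y*(48*b + 228) - 108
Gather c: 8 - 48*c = 8 - 48*c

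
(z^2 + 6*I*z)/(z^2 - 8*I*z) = (z + 6*I)/(z - 8*I)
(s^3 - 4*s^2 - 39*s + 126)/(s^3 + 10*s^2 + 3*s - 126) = (s - 7)/(s + 7)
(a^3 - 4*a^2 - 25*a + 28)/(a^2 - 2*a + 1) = (a^2 - 3*a - 28)/(a - 1)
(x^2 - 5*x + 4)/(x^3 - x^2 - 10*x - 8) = (x - 1)/(x^2 + 3*x + 2)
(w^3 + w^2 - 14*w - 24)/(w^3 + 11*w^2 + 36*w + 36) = (w - 4)/(w + 6)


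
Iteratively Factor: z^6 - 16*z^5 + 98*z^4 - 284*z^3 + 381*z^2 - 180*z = (z - 5)*(z^5 - 11*z^4 + 43*z^3 - 69*z^2 + 36*z) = (z - 5)*(z - 4)*(z^4 - 7*z^3 + 15*z^2 - 9*z) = (z - 5)*(z - 4)*(z - 3)*(z^3 - 4*z^2 + 3*z) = z*(z - 5)*(z - 4)*(z - 3)*(z^2 - 4*z + 3) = z*(z - 5)*(z - 4)*(z - 3)^2*(z - 1)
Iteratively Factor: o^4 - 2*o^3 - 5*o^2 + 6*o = (o - 1)*(o^3 - o^2 - 6*o) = (o - 3)*(o - 1)*(o^2 + 2*o) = (o - 3)*(o - 1)*(o + 2)*(o)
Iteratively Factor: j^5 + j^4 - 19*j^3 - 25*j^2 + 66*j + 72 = (j + 1)*(j^4 - 19*j^2 - 6*j + 72) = (j + 1)*(j + 3)*(j^3 - 3*j^2 - 10*j + 24) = (j + 1)*(j + 3)^2*(j^2 - 6*j + 8) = (j - 4)*(j + 1)*(j + 3)^2*(j - 2)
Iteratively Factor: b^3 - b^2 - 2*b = (b - 2)*(b^2 + b) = (b - 2)*(b + 1)*(b)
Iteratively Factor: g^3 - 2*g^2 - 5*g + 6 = (g + 2)*(g^2 - 4*g + 3) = (g - 1)*(g + 2)*(g - 3)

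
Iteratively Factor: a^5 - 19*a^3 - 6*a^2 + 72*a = (a - 2)*(a^4 + 2*a^3 - 15*a^2 - 36*a) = (a - 2)*(a + 3)*(a^3 - a^2 - 12*a) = (a - 2)*(a + 3)^2*(a^2 - 4*a) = (a - 4)*(a - 2)*(a + 3)^2*(a)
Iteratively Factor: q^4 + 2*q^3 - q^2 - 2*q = (q + 1)*(q^3 + q^2 - 2*q) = (q + 1)*(q + 2)*(q^2 - q) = (q - 1)*(q + 1)*(q + 2)*(q)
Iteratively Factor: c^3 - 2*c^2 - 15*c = (c + 3)*(c^2 - 5*c) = c*(c + 3)*(c - 5)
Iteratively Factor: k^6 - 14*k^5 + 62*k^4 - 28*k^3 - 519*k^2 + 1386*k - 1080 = (k - 5)*(k^5 - 9*k^4 + 17*k^3 + 57*k^2 - 234*k + 216) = (k - 5)*(k - 2)*(k^4 - 7*k^3 + 3*k^2 + 63*k - 108) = (k - 5)*(k - 2)*(k + 3)*(k^3 - 10*k^2 + 33*k - 36) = (k - 5)*(k - 4)*(k - 2)*(k + 3)*(k^2 - 6*k + 9) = (k - 5)*(k - 4)*(k - 3)*(k - 2)*(k + 3)*(k - 3)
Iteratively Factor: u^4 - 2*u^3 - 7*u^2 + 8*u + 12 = (u + 1)*(u^3 - 3*u^2 - 4*u + 12) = (u + 1)*(u + 2)*(u^2 - 5*u + 6) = (u - 2)*(u + 1)*(u + 2)*(u - 3)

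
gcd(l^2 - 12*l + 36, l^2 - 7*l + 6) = l - 6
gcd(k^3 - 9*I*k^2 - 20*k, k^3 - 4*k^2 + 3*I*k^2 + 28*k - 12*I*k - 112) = k - 4*I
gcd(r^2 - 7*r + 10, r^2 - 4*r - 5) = r - 5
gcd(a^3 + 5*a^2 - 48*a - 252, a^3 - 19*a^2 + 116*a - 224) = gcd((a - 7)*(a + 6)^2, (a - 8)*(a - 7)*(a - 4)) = a - 7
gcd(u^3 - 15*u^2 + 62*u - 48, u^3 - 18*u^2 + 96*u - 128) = u - 8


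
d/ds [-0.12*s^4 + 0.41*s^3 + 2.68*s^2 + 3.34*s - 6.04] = -0.48*s^3 + 1.23*s^2 + 5.36*s + 3.34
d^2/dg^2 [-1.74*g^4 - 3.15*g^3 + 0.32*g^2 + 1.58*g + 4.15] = -20.88*g^2 - 18.9*g + 0.64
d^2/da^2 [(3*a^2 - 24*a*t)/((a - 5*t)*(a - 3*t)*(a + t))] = 6*(a^6 - 24*a^5*t + 147*a^4*t^2 - 392*a^3*t^3 + 1035*a^2*t^4 - 2520*a*t^5 + 1065*t^6)/(a^9 - 21*a^8*t + 168*a^7*t^2 - 592*a^6*t^3 + 546*a^5*t^4 + 1806*a^4*t^5 - 3392*a^3*t^6 - 2520*a^2*t^7 + 4725*a*t^8 + 3375*t^9)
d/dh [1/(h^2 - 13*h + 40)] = (13 - 2*h)/(h^2 - 13*h + 40)^2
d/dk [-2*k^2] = -4*k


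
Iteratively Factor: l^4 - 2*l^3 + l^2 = (l - 1)*(l^3 - l^2) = l*(l - 1)*(l^2 - l) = l^2*(l - 1)*(l - 1)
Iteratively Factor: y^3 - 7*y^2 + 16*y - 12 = (y - 3)*(y^2 - 4*y + 4) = (y - 3)*(y - 2)*(y - 2)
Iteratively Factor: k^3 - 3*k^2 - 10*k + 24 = (k + 3)*(k^2 - 6*k + 8) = (k - 2)*(k + 3)*(k - 4)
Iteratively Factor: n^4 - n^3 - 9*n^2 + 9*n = (n - 3)*(n^3 + 2*n^2 - 3*n) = n*(n - 3)*(n^2 + 2*n - 3) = n*(n - 3)*(n - 1)*(n + 3)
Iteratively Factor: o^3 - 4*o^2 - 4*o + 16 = (o - 2)*(o^2 - 2*o - 8) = (o - 2)*(o + 2)*(o - 4)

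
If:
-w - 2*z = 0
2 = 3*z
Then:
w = -4/3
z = 2/3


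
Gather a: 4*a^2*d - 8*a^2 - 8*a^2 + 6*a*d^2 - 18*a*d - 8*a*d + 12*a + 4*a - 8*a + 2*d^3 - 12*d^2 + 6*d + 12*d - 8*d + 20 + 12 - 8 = a^2*(4*d - 16) + a*(6*d^2 - 26*d + 8) + 2*d^3 - 12*d^2 + 10*d + 24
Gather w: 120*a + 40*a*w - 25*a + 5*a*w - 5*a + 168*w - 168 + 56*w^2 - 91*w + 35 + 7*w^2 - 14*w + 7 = 90*a + 63*w^2 + w*(45*a + 63) - 126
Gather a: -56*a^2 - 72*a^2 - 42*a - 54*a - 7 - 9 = -128*a^2 - 96*a - 16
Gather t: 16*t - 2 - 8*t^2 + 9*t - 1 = -8*t^2 + 25*t - 3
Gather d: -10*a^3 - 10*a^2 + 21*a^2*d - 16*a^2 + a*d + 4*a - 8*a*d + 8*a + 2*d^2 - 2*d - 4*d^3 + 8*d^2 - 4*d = -10*a^3 - 26*a^2 + 12*a - 4*d^3 + 10*d^2 + d*(21*a^2 - 7*a - 6)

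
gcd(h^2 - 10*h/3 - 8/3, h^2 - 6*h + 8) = h - 4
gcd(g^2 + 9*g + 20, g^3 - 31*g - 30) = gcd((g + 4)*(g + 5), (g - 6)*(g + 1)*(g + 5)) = g + 5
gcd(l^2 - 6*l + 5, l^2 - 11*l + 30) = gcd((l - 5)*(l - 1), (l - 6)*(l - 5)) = l - 5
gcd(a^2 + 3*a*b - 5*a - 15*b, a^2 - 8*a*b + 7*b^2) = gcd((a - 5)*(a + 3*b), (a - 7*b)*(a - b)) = 1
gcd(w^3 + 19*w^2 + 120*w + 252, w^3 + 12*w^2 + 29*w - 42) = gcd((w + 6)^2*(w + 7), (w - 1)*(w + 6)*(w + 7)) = w^2 + 13*w + 42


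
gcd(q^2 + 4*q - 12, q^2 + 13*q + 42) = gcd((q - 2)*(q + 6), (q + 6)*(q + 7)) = q + 6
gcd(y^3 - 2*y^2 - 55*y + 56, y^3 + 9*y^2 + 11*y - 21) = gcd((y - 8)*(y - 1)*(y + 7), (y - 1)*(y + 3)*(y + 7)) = y^2 + 6*y - 7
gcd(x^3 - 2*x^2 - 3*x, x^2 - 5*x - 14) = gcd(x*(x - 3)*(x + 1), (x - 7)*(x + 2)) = 1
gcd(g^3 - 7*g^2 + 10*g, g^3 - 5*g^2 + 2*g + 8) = g - 2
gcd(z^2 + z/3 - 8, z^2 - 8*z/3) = z - 8/3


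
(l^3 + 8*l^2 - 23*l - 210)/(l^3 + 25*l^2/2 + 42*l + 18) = 2*(l^2 + 2*l - 35)/(2*l^2 + 13*l + 6)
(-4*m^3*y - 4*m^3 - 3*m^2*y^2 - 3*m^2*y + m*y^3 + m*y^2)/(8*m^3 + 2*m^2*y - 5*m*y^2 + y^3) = m*(y + 1)/(-2*m + y)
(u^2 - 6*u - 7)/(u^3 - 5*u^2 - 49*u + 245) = (u + 1)/(u^2 + 2*u - 35)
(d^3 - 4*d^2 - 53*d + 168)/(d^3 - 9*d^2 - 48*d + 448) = (d - 3)/(d - 8)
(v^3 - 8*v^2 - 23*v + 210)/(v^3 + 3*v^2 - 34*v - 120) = (v - 7)/(v + 4)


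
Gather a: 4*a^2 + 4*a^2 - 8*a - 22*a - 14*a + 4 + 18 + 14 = 8*a^2 - 44*a + 36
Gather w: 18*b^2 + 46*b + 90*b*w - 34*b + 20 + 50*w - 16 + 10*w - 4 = 18*b^2 + 12*b + w*(90*b + 60)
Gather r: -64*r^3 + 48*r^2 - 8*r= -64*r^3 + 48*r^2 - 8*r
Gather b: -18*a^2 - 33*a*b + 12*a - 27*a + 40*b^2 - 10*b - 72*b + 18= -18*a^2 - 15*a + 40*b^2 + b*(-33*a - 82) + 18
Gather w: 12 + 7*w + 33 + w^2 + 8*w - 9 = w^2 + 15*w + 36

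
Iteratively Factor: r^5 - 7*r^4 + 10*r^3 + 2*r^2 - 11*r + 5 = (r - 1)*(r^4 - 6*r^3 + 4*r^2 + 6*r - 5) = (r - 1)^2*(r^3 - 5*r^2 - r + 5) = (r - 1)^2*(r + 1)*(r^2 - 6*r + 5) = (r - 5)*(r - 1)^2*(r + 1)*(r - 1)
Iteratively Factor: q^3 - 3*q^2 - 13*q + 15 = (q - 5)*(q^2 + 2*q - 3) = (q - 5)*(q + 3)*(q - 1)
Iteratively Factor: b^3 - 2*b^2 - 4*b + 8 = (b - 2)*(b^2 - 4) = (b - 2)^2*(b + 2)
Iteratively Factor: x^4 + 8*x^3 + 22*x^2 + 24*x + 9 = (x + 3)*(x^3 + 5*x^2 + 7*x + 3) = (x + 1)*(x + 3)*(x^2 + 4*x + 3) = (x + 1)^2*(x + 3)*(x + 3)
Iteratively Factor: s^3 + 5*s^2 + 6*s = (s + 2)*(s^2 + 3*s) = (s + 2)*(s + 3)*(s)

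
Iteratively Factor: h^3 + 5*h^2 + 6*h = (h + 2)*(h^2 + 3*h) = h*(h + 2)*(h + 3)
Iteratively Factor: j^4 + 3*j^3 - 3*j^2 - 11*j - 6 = (j + 1)*(j^3 + 2*j^2 - 5*j - 6) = (j + 1)^2*(j^2 + j - 6) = (j - 2)*(j + 1)^2*(j + 3)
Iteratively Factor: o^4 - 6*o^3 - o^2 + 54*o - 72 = (o - 2)*(o^3 - 4*o^2 - 9*o + 36) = (o - 3)*(o - 2)*(o^2 - o - 12) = (o - 4)*(o - 3)*(o - 2)*(o + 3)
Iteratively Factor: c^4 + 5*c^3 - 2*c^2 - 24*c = (c + 3)*(c^3 + 2*c^2 - 8*c) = c*(c + 3)*(c^2 + 2*c - 8) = c*(c + 3)*(c + 4)*(c - 2)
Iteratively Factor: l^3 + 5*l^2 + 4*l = (l + 1)*(l^2 + 4*l) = (l + 1)*(l + 4)*(l)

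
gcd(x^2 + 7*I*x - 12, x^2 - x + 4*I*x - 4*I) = x + 4*I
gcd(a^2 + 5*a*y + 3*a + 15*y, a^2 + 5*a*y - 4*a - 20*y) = a + 5*y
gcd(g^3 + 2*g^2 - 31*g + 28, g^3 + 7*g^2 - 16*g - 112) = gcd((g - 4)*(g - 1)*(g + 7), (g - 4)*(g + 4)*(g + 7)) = g^2 + 3*g - 28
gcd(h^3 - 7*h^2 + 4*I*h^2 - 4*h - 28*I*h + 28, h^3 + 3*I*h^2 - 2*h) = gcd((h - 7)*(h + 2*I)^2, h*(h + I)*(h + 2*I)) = h + 2*I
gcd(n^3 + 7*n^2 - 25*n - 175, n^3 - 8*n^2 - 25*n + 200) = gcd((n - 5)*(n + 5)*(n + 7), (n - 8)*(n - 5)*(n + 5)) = n^2 - 25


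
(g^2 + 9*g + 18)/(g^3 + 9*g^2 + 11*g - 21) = (g + 6)/(g^2 + 6*g - 7)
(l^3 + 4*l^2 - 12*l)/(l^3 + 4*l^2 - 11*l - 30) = l*(l^2 + 4*l - 12)/(l^3 + 4*l^2 - 11*l - 30)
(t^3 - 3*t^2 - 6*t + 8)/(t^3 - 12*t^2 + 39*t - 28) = (t + 2)/(t - 7)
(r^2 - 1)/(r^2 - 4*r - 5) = (r - 1)/(r - 5)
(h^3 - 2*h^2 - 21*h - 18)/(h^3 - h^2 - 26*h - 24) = (h + 3)/(h + 4)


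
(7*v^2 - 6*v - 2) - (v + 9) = 7*v^2 - 7*v - 11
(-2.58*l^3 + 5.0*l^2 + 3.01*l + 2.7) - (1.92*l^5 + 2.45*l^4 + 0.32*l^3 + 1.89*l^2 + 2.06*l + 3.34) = -1.92*l^5 - 2.45*l^4 - 2.9*l^3 + 3.11*l^2 + 0.95*l - 0.64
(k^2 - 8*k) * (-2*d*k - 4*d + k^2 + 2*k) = -2*d*k^3 + 12*d*k^2 + 32*d*k + k^4 - 6*k^3 - 16*k^2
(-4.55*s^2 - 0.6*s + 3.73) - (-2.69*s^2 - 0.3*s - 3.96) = -1.86*s^2 - 0.3*s + 7.69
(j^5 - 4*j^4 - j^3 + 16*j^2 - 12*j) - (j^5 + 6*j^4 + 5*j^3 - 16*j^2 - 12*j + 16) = -10*j^4 - 6*j^3 + 32*j^2 - 16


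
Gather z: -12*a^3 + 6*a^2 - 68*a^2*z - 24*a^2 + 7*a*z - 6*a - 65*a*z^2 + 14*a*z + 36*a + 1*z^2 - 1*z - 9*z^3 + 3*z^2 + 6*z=-12*a^3 - 18*a^2 + 30*a - 9*z^3 + z^2*(4 - 65*a) + z*(-68*a^2 + 21*a + 5)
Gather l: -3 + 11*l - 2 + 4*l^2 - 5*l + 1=4*l^2 + 6*l - 4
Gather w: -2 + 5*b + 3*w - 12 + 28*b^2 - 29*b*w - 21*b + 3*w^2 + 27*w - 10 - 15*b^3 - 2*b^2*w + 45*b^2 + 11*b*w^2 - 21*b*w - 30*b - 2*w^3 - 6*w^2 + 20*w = -15*b^3 + 73*b^2 - 46*b - 2*w^3 + w^2*(11*b - 3) + w*(-2*b^2 - 50*b + 50) - 24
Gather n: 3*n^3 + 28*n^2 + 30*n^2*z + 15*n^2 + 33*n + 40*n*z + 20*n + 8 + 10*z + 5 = 3*n^3 + n^2*(30*z + 43) + n*(40*z + 53) + 10*z + 13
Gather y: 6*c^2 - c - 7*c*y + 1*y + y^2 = 6*c^2 - c + y^2 + y*(1 - 7*c)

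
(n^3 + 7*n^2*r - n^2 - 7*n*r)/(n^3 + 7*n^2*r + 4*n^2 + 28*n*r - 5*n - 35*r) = n/(n + 5)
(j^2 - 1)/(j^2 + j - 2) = (j + 1)/(j + 2)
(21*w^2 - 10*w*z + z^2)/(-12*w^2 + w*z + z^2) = (-7*w + z)/(4*w + z)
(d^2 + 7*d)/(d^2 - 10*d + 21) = d*(d + 7)/(d^2 - 10*d + 21)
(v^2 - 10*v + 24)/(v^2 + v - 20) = (v - 6)/(v + 5)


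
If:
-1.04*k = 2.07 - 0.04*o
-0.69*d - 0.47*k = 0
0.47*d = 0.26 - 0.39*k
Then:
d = -2.54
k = 3.72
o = 148.52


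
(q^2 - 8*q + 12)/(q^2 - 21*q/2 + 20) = 2*(q^2 - 8*q + 12)/(2*q^2 - 21*q + 40)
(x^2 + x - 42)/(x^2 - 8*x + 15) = (x^2 + x - 42)/(x^2 - 8*x + 15)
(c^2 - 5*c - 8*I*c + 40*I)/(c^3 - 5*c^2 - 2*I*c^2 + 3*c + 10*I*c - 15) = (c - 8*I)/(c^2 - 2*I*c + 3)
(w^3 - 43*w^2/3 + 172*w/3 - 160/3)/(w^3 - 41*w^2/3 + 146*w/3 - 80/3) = (3*w - 4)/(3*w - 2)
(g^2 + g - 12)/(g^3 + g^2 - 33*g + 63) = (g + 4)/(g^2 + 4*g - 21)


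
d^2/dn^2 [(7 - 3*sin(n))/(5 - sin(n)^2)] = (-27*sin(n)^5 + 28*sin(n)^4 + 98*sin(n)^2 - 33*sin(n) + 27*sin(3*n)/2 + 3*sin(5*n)/2 - 70)/(sin(n)^2 - 5)^3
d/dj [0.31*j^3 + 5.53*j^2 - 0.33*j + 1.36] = 0.93*j^2 + 11.06*j - 0.33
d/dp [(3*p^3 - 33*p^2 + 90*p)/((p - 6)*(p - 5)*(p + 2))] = 6/(p^2 + 4*p + 4)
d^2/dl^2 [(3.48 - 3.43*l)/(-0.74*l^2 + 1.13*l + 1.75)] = ((12.9022 - 15.2292*l)*(-0.74*l^2 + 1.13*l + 1.75) - (1.48*l - 1.13)*(2.96*l - 2.26)*(3.43*l - 3.48))/(-0.74*l^2 + 1.13*l + 1.75)^3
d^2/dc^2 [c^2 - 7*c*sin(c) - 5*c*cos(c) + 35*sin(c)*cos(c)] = 7*c*sin(c) + 5*c*cos(c) + 10*sin(c) - 70*sin(2*c) - 14*cos(c) + 2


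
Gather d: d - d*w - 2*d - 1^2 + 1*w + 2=d*(-w - 1) + w + 1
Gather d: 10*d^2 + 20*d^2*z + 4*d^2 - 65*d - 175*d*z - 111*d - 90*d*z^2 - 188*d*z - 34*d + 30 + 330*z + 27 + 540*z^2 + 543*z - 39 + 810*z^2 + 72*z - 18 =d^2*(20*z + 14) + d*(-90*z^2 - 363*z - 210) + 1350*z^2 + 945*z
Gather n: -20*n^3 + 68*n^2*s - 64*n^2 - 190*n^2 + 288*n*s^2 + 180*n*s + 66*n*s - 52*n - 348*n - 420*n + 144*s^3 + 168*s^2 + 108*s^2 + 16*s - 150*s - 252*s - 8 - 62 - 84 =-20*n^3 + n^2*(68*s - 254) + n*(288*s^2 + 246*s - 820) + 144*s^3 + 276*s^2 - 386*s - 154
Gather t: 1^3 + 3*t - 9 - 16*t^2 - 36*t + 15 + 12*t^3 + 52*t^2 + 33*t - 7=12*t^3 + 36*t^2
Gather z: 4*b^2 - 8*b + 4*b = 4*b^2 - 4*b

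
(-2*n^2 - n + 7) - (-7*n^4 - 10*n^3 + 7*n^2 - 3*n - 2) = 7*n^4 + 10*n^3 - 9*n^2 + 2*n + 9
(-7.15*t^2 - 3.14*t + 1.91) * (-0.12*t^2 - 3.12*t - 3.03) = 0.858*t^4 + 22.6848*t^3 + 31.2321*t^2 + 3.555*t - 5.7873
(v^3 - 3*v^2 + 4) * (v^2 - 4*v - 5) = v^5 - 7*v^4 + 7*v^3 + 19*v^2 - 16*v - 20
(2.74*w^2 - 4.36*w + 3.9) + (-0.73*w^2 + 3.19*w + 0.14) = 2.01*w^2 - 1.17*w + 4.04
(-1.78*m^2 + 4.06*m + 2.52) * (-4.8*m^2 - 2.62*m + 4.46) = 8.544*m^4 - 14.8244*m^3 - 30.672*m^2 + 11.5052*m + 11.2392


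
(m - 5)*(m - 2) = m^2 - 7*m + 10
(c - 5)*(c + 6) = c^2 + c - 30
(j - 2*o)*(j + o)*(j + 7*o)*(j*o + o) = j^4*o + 6*j^3*o^2 + j^3*o - 9*j^2*o^3 + 6*j^2*o^2 - 14*j*o^4 - 9*j*o^3 - 14*o^4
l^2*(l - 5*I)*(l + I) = l^4 - 4*I*l^3 + 5*l^2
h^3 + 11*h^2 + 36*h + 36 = (h + 2)*(h + 3)*(h + 6)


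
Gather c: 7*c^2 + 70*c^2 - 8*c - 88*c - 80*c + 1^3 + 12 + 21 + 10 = 77*c^2 - 176*c + 44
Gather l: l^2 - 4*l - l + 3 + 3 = l^2 - 5*l + 6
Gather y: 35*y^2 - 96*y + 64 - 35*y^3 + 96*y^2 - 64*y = -35*y^3 + 131*y^2 - 160*y + 64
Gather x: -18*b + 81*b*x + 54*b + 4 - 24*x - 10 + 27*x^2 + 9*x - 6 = 36*b + 27*x^2 + x*(81*b - 15) - 12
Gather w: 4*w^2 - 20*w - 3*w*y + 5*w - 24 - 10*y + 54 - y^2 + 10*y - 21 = 4*w^2 + w*(-3*y - 15) - y^2 + 9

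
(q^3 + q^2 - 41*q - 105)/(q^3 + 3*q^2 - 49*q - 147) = (q + 5)/(q + 7)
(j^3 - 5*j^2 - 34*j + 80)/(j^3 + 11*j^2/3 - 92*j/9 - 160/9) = 9*(j^2 - 10*j + 16)/(9*j^2 - 12*j - 32)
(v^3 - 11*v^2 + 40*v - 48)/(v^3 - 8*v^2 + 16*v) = (v - 3)/v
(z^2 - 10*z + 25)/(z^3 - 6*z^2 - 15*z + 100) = 1/(z + 4)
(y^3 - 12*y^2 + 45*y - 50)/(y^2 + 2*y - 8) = (y^2 - 10*y + 25)/(y + 4)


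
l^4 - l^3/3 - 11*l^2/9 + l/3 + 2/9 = (l - 1)*(l - 2/3)*(l + 1/3)*(l + 1)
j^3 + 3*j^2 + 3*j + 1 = (j + 1)^3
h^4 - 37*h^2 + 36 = (h - 6)*(h - 1)*(h + 1)*(h + 6)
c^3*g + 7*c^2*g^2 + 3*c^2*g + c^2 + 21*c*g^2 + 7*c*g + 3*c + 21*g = (c + 3)*(c + 7*g)*(c*g + 1)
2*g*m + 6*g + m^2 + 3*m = (2*g + m)*(m + 3)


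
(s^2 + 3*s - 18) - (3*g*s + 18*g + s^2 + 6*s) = -3*g*s - 18*g - 3*s - 18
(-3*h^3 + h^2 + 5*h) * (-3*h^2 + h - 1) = 9*h^5 - 6*h^4 - 11*h^3 + 4*h^2 - 5*h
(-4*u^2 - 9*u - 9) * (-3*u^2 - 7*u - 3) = 12*u^4 + 55*u^3 + 102*u^2 + 90*u + 27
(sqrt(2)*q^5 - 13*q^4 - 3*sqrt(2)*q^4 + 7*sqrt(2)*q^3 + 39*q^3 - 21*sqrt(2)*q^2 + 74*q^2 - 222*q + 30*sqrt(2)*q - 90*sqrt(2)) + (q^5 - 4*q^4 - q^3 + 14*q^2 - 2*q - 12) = q^5 + sqrt(2)*q^5 - 17*q^4 - 3*sqrt(2)*q^4 + 7*sqrt(2)*q^3 + 38*q^3 - 21*sqrt(2)*q^2 + 88*q^2 - 224*q + 30*sqrt(2)*q - 90*sqrt(2) - 12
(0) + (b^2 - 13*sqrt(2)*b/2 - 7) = b^2 - 13*sqrt(2)*b/2 - 7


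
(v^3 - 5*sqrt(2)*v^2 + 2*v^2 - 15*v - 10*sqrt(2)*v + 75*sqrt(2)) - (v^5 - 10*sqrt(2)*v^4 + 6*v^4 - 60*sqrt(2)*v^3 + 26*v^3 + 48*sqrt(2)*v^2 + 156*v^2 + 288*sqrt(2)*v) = -v^5 - 6*v^4 + 10*sqrt(2)*v^4 - 25*v^3 + 60*sqrt(2)*v^3 - 154*v^2 - 53*sqrt(2)*v^2 - 298*sqrt(2)*v - 15*v + 75*sqrt(2)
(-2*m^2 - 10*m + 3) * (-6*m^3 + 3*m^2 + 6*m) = 12*m^5 + 54*m^4 - 60*m^3 - 51*m^2 + 18*m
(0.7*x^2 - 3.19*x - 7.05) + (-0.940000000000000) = 0.7*x^2 - 3.19*x - 7.99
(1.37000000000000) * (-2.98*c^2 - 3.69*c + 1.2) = -4.0826*c^2 - 5.0553*c + 1.644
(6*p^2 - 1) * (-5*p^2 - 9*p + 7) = -30*p^4 - 54*p^3 + 47*p^2 + 9*p - 7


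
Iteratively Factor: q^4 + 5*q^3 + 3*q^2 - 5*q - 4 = (q - 1)*(q^3 + 6*q^2 + 9*q + 4) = (q - 1)*(q + 4)*(q^2 + 2*q + 1) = (q - 1)*(q + 1)*(q + 4)*(q + 1)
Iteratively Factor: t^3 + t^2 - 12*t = (t - 3)*(t^2 + 4*t) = t*(t - 3)*(t + 4)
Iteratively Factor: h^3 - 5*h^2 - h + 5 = (h + 1)*(h^2 - 6*h + 5) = (h - 1)*(h + 1)*(h - 5)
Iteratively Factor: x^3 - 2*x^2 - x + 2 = (x - 1)*(x^2 - x - 2) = (x - 1)*(x + 1)*(x - 2)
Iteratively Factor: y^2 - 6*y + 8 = (y - 2)*(y - 4)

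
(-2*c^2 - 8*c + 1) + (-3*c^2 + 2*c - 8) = -5*c^2 - 6*c - 7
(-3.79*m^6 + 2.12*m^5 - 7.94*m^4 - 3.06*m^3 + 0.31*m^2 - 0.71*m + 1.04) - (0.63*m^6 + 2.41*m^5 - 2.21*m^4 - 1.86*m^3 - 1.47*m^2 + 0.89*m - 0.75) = -4.42*m^6 - 0.29*m^5 - 5.73*m^4 - 1.2*m^3 + 1.78*m^2 - 1.6*m + 1.79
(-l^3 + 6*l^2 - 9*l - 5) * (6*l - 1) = -6*l^4 + 37*l^3 - 60*l^2 - 21*l + 5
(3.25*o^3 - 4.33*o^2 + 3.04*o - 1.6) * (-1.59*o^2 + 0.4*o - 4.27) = -5.1675*o^5 + 8.1847*o^4 - 20.4431*o^3 + 22.2491*o^2 - 13.6208*o + 6.832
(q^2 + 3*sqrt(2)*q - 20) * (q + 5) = q^3 + 3*sqrt(2)*q^2 + 5*q^2 - 20*q + 15*sqrt(2)*q - 100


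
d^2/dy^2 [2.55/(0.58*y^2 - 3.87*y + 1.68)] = (-1.71564*y^2 + 11.44746*y + 2.55*(1.16*y - 3.87)*(2.32*y - 7.74) - 4.96944)/(0.58*y^2 - 3.87*y + 1.68)^3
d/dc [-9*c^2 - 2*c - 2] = -18*c - 2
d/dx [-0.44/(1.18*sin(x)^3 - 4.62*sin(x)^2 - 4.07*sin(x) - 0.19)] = (1.5576*sin(x)^2 - 4.0656*sin(x) - 1.7908)*cos(x)/(-1.18*sin(x)^3 + 4.62*sin(x)^2 + 4.07*sin(x) + 0.19)^2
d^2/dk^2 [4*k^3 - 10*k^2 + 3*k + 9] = 24*k - 20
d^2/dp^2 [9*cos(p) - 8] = -9*cos(p)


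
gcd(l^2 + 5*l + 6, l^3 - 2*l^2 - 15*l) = l + 3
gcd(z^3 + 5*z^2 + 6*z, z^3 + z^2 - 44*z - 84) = z + 2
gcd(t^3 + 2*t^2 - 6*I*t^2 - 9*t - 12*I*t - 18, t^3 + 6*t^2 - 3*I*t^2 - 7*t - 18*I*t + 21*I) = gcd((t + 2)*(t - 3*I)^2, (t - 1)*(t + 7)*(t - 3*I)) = t - 3*I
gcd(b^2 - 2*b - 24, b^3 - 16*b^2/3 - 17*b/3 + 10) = b - 6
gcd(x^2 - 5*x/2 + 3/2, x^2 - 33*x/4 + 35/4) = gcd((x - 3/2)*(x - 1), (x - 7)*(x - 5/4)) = 1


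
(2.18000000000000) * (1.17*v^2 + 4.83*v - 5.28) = 2.5506*v^2 + 10.5294*v - 11.5104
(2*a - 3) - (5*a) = -3*a - 3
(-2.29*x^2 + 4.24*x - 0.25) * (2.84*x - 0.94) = -6.5036*x^3 + 14.1942*x^2 - 4.6956*x + 0.235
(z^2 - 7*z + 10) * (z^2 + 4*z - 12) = z^4 - 3*z^3 - 30*z^2 + 124*z - 120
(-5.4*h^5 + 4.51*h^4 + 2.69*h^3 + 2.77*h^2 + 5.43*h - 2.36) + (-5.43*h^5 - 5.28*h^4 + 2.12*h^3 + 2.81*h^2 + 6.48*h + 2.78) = -10.83*h^5 - 0.77*h^4 + 4.81*h^3 + 5.58*h^2 + 11.91*h + 0.42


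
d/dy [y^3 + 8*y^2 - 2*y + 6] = 3*y^2 + 16*y - 2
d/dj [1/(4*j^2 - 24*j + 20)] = (3 - j)/(2*(j^2 - 6*j + 5)^2)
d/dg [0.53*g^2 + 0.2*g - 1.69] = 1.06*g + 0.2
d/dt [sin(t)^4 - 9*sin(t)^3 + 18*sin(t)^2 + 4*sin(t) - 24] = (4*sin(t)^3 - 27*sin(t)^2 + 36*sin(t) + 4)*cos(t)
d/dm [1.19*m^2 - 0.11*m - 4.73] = 2.38*m - 0.11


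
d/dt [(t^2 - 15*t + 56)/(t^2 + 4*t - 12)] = (19*t^2 - 136*t - 44)/(t^4 + 8*t^3 - 8*t^2 - 96*t + 144)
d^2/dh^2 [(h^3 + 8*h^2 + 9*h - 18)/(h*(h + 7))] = 4*(h^3 - 27*h^2 - 189*h - 441)/(h^3*(h^3 + 21*h^2 + 147*h + 343))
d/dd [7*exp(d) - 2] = 7*exp(d)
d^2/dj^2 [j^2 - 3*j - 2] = 2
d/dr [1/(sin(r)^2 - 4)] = -2*sin(r)*cos(r)/(sin(r)^2 - 4)^2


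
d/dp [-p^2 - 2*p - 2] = -2*p - 2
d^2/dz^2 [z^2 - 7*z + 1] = 2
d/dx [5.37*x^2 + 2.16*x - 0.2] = 10.74*x + 2.16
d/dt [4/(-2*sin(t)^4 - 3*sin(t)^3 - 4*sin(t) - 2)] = 4*(8*sin(t)^3 + 9*sin(t)^2 + 4)*cos(t)/(2*sin(t)^4 + 3*sin(t)^3 + 4*sin(t) + 2)^2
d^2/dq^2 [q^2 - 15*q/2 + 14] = 2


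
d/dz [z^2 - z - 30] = 2*z - 1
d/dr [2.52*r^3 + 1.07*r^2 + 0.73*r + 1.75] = 7.56*r^2 + 2.14*r + 0.73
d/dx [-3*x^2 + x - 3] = 1 - 6*x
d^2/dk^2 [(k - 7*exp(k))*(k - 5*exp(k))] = -12*k*exp(k) + 140*exp(2*k) - 24*exp(k) + 2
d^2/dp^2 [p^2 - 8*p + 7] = 2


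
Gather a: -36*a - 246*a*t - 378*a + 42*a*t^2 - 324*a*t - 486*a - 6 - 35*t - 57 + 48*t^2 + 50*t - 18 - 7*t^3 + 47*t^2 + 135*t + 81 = a*(42*t^2 - 570*t - 900) - 7*t^3 + 95*t^2 + 150*t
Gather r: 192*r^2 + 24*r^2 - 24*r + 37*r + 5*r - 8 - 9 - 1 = 216*r^2 + 18*r - 18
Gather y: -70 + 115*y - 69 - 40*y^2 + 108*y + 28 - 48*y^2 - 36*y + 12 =-88*y^2 + 187*y - 99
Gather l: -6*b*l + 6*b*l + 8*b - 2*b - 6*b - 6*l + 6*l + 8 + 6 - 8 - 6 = 0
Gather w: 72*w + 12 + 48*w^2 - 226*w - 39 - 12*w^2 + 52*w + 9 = 36*w^2 - 102*w - 18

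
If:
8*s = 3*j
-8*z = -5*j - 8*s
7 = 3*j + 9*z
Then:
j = 7/12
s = 7/32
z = 7/12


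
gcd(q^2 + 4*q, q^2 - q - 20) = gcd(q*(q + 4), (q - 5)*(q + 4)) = q + 4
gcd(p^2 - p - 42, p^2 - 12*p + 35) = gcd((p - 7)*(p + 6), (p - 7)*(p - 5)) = p - 7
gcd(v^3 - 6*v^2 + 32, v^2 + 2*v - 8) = 1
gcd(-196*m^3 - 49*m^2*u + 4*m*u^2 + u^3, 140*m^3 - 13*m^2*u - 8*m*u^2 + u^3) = -28*m^2 - 3*m*u + u^2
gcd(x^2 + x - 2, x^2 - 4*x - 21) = 1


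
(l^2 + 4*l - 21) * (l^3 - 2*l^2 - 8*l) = l^5 + 2*l^4 - 37*l^3 + 10*l^2 + 168*l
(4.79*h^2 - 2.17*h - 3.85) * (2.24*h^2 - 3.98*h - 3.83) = 10.7296*h^4 - 23.925*h^3 - 18.3331*h^2 + 23.6341*h + 14.7455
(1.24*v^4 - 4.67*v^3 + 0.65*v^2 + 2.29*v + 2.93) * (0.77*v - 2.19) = 0.9548*v^5 - 6.3115*v^4 + 10.7278*v^3 + 0.3398*v^2 - 2.759*v - 6.4167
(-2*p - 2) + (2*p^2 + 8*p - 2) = 2*p^2 + 6*p - 4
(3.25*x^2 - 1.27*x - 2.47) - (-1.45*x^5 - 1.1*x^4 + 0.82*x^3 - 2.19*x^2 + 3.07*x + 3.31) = 1.45*x^5 + 1.1*x^4 - 0.82*x^3 + 5.44*x^2 - 4.34*x - 5.78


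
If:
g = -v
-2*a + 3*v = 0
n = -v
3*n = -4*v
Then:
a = 0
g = 0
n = 0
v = 0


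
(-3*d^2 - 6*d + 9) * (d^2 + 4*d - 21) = -3*d^4 - 18*d^3 + 48*d^2 + 162*d - 189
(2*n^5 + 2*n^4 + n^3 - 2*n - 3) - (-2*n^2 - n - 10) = 2*n^5 + 2*n^4 + n^3 + 2*n^2 - n + 7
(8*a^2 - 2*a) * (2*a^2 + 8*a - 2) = 16*a^4 + 60*a^3 - 32*a^2 + 4*a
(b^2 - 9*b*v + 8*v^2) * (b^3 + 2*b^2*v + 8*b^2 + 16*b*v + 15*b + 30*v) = b^5 - 7*b^4*v + 8*b^4 - 10*b^3*v^2 - 56*b^3*v + 15*b^3 + 16*b^2*v^3 - 80*b^2*v^2 - 105*b^2*v + 128*b*v^3 - 150*b*v^2 + 240*v^3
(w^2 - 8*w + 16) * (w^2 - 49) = w^4 - 8*w^3 - 33*w^2 + 392*w - 784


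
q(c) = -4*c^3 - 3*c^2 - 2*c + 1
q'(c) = -12*c^2 - 6*c - 2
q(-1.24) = 6.49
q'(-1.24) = -13.01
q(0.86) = -5.48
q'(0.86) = -16.04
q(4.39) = -404.01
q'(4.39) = -259.61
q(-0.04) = 1.08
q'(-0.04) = -1.78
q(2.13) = -55.53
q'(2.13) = -69.22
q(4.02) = -315.38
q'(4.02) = -220.04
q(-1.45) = 9.79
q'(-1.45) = -18.53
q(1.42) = -19.34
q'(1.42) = -34.72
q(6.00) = -983.00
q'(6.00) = -470.00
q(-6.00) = 769.00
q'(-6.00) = -398.00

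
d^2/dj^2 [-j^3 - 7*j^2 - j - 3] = -6*j - 14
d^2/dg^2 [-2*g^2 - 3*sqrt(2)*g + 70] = -4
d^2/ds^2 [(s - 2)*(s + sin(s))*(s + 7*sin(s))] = -8*s^2*sin(s) + 16*s*sin(s) + 32*s*cos(s) + 14*s*cos(2*s) + 6*s + 16*sin(s) + 14*sin(2*s) - 32*cos(s) - 28*cos(2*s) - 4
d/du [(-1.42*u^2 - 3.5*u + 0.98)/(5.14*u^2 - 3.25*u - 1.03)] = (22.605*u^2 - 7.1492*u + 6.79)/(26.4196*u^4 - 33.41*u^3 - 0.0259*u^2 + 6.695*u + 1.0609)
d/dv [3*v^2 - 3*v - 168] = 6*v - 3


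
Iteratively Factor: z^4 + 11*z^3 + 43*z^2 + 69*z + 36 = (z + 1)*(z^3 + 10*z^2 + 33*z + 36) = (z + 1)*(z + 4)*(z^2 + 6*z + 9) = (z + 1)*(z + 3)*(z + 4)*(z + 3)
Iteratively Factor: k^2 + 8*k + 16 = (k + 4)*(k + 4)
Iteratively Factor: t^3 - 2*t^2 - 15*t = (t)*(t^2 - 2*t - 15) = t*(t - 5)*(t + 3)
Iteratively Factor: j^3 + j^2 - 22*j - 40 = (j + 2)*(j^2 - j - 20) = (j - 5)*(j + 2)*(j + 4)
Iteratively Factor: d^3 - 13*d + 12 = (d + 4)*(d^2 - 4*d + 3) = (d - 1)*(d + 4)*(d - 3)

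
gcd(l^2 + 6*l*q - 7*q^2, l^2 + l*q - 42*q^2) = l + 7*q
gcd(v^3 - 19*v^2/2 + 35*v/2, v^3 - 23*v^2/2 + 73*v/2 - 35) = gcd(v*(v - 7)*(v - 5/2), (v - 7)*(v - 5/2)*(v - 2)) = v^2 - 19*v/2 + 35/2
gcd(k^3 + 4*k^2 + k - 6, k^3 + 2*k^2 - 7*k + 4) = k - 1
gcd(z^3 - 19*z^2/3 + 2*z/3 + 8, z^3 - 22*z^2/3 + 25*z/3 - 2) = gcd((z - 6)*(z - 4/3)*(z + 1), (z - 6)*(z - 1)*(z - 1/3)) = z - 6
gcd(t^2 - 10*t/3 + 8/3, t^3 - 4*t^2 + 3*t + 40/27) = 1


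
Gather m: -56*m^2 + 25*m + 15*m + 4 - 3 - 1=-56*m^2 + 40*m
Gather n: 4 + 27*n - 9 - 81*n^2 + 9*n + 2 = -81*n^2 + 36*n - 3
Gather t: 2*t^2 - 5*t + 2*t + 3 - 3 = 2*t^2 - 3*t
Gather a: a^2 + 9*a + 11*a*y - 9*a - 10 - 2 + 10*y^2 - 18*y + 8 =a^2 + 11*a*y + 10*y^2 - 18*y - 4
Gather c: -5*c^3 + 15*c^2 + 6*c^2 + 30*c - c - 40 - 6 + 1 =-5*c^3 + 21*c^2 + 29*c - 45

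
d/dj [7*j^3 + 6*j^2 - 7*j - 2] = 21*j^2 + 12*j - 7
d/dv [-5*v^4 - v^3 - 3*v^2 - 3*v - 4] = -20*v^3 - 3*v^2 - 6*v - 3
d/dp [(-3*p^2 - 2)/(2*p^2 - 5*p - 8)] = (15*p^2 + 56*p - 10)/(4*p^4 - 20*p^3 - 7*p^2 + 80*p + 64)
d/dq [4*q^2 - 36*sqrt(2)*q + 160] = 8*q - 36*sqrt(2)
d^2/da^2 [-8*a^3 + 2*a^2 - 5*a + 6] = 4 - 48*a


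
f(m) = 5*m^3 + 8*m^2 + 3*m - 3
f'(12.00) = 2355.00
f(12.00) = 9825.00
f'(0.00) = 3.00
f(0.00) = -3.00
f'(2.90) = 175.55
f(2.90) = 194.92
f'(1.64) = 69.58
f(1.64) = 45.49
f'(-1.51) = 13.04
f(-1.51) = -6.50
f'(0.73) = 22.67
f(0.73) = 5.40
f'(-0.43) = -1.11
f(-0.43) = -3.21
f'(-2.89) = 82.04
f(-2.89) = -65.54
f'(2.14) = 105.93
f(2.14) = 89.06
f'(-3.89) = 167.74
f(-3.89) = -187.93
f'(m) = 15*m^2 + 16*m + 3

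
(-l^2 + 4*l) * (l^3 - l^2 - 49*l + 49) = -l^5 + 5*l^4 + 45*l^3 - 245*l^2 + 196*l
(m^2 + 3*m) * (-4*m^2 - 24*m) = -4*m^4 - 36*m^3 - 72*m^2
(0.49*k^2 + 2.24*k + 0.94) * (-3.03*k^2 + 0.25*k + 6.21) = -1.4847*k^4 - 6.6647*k^3 + 0.7547*k^2 + 14.1454*k + 5.8374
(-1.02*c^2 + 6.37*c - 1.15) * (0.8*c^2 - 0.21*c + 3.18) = -0.816*c^4 + 5.3102*c^3 - 5.5013*c^2 + 20.4981*c - 3.657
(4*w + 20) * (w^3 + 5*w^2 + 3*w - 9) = 4*w^4 + 40*w^3 + 112*w^2 + 24*w - 180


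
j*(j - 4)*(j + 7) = j^3 + 3*j^2 - 28*j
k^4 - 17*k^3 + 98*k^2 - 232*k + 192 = (k - 8)*(k - 4)*(k - 3)*(k - 2)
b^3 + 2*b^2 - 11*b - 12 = (b - 3)*(b + 1)*(b + 4)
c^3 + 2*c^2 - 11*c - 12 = (c - 3)*(c + 1)*(c + 4)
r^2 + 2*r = r*(r + 2)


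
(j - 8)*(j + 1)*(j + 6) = j^3 - j^2 - 50*j - 48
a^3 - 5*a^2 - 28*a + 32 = (a - 8)*(a - 1)*(a + 4)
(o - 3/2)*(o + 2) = o^2 + o/2 - 3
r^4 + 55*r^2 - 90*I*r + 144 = (r - 6*I)*(r - 3*I)*(r + I)*(r + 8*I)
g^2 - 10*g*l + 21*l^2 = (g - 7*l)*(g - 3*l)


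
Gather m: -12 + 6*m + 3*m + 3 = 9*m - 9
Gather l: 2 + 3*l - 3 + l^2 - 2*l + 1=l^2 + l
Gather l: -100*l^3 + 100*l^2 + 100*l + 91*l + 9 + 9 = -100*l^3 + 100*l^2 + 191*l + 18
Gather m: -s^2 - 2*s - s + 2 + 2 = -s^2 - 3*s + 4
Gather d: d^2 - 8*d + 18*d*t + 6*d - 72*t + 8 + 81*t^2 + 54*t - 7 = d^2 + d*(18*t - 2) + 81*t^2 - 18*t + 1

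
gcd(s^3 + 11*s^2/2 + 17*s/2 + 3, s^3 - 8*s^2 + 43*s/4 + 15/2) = s + 1/2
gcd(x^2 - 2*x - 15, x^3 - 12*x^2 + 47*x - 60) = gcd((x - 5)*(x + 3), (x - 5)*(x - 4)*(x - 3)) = x - 5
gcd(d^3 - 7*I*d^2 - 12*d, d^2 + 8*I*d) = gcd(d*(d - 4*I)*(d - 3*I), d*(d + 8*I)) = d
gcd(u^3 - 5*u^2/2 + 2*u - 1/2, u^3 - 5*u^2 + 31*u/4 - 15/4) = u - 1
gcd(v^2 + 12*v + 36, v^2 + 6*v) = v + 6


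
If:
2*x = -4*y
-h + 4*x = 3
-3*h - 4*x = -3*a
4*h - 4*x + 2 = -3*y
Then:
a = 131/63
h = 17/21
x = 20/21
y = -10/21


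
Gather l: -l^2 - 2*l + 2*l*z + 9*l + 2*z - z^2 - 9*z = -l^2 + l*(2*z + 7) - z^2 - 7*z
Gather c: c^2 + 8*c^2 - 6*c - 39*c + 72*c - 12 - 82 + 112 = 9*c^2 + 27*c + 18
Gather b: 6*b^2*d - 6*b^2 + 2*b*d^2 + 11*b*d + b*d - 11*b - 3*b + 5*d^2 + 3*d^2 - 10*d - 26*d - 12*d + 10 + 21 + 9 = b^2*(6*d - 6) + b*(2*d^2 + 12*d - 14) + 8*d^2 - 48*d + 40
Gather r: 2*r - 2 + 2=2*r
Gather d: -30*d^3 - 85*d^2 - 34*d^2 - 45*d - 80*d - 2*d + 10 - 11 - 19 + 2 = -30*d^3 - 119*d^2 - 127*d - 18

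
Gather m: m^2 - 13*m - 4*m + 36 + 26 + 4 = m^2 - 17*m + 66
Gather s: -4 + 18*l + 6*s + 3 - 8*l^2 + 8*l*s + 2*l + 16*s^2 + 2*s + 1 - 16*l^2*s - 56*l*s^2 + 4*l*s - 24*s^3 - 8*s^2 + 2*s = -8*l^2 + 20*l - 24*s^3 + s^2*(8 - 56*l) + s*(-16*l^2 + 12*l + 10)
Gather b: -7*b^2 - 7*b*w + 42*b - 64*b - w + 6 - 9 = -7*b^2 + b*(-7*w - 22) - w - 3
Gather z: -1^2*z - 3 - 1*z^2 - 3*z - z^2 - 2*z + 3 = -2*z^2 - 6*z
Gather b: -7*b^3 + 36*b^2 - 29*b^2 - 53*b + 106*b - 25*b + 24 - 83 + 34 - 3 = -7*b^3 + 7*b^2 + 28*b - 28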